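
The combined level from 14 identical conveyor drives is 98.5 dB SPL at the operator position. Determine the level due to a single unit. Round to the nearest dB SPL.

14 equal contributions raise the level by 10·log₁₀ 14 = 11.461 dB, so each unit alone gives 98.5 − 11.461.

87 dB SPL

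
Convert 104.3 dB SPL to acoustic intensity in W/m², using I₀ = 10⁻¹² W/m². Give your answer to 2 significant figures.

I/I₀ = 10^(104.3/10) = 2.692e+10, so I = 2.692e+10 × 10⁻¹² W/m².

0.027 W/m²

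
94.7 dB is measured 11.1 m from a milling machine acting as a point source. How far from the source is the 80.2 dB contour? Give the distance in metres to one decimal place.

Point-source spreading drops the level by 20·log₁₀(r₂/r₁); inverting, r₂/r₁ = 10^(ΔL/20).
r₂ = 11.1·10^((94.7−80.2)/20) = 11.1·10^(14.5/20) = 58.93 m.

58.9 m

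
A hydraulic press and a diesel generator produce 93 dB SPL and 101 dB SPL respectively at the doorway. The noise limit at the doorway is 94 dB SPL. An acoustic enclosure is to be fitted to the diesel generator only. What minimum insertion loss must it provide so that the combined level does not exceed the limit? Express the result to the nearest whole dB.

14 dB

Everything except the diesel generator sums to 10^(93/10) = 1.995e+09 in linear terms, 93.00 dB SPL.
The limit corresponds to 10^(94/10) = 2.512e+09; subtracting the fixed part leaves 5.166e+08 for the diesel generator, i.e. 87.13 dB SPL.
Required insertion loss = 101 − 87.13 = 13.87 dB.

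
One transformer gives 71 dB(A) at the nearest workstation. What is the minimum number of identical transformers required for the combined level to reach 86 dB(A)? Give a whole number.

32

Need L₁ + 10·log₁₀ N ≥ 86, i.e. log₁₀ N ≥ 1.50.
N ≥ 10^(15.0/10) = 31.623, so N = 32.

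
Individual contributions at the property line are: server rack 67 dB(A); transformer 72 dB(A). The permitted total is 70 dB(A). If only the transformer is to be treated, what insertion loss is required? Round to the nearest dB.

5 dB

The untreated sources together contribute 10^(67/10) = 5.012e+06, i.e. 67.00 dB(A).
To meet 70 dB(A) overall, the treated transformer may contribute at most 10^(70/10) − 5.012e+06 = 4.988e+06, i.e. 66.98 dB(A).
Required insertion loss = 72 − 66.98 = 5.02 dB.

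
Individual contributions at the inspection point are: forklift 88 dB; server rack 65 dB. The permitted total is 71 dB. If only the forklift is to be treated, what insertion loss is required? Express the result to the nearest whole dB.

18 dB

The untreated sources together contribute 10^(65/10) = 3.162e+06, i.e. 65.00 dB.
To meet 71 dB overall, the treated forklift may contribute at most 10^(71/10) − 3.162e+06 = 9.427e+06, i.e. 69.74 dB.
Required insertion loss = 88 − 69.74 = 18.26 dB.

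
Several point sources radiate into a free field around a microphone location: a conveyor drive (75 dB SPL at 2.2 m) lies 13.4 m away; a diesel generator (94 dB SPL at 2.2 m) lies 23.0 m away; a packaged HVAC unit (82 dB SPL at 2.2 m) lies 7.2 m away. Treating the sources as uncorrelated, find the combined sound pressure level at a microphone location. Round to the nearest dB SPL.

Propagate each source to the receiver with L = L_ref − 20·log₁₀(r/r_ref), then add intensities.
conveyor drive: 75 − 20·log₁₀(13.4/2.2) = 75 − 15.69 = 59.31 dB SPL.
diesel generator: 94 − 20·log₁₀(23.0/2.2) = 94 − 20.39 = 73.61 dB SPL.
packaged HVAC unit: 82 − 20·log₁₀(7.2/2.2) = 82 − 10.30 = 71.70 dB SPL.
Σ 10^(L/10) = 3.863e+07 → L_total = 10·log₁₀(3.863e+07) = 75.87 dB SPL.

76 dB SPL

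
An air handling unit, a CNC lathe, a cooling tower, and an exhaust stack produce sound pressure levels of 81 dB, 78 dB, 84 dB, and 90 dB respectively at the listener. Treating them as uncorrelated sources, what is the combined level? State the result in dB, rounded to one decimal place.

91.6 dB

Incoherent sources combine by intensity addition: L_total = 10·log₁₀(Σ 10^(L_i/10)).
Σ 10^(L/10) = 10^(81/10) + 10^(78/10) + 10^(84/10) + 10^(90/10) = 1.440e+09.
L_total = 10·log₁₀(1.440e+09) = 91.58 dB.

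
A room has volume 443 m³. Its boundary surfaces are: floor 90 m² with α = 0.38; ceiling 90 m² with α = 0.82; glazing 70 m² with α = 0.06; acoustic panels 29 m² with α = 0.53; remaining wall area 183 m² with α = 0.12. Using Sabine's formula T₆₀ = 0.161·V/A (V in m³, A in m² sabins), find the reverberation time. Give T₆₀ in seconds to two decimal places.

A = Σ Sᵢαᵢ = 90·0.38 + 90·0.82 + 70·0.06 + 29·0.53 + 183·0.12 = 149.53 m².
T₆₀ = 0.161·V/A = 0.161·443/149.53 = 0.477 s.

0.48 s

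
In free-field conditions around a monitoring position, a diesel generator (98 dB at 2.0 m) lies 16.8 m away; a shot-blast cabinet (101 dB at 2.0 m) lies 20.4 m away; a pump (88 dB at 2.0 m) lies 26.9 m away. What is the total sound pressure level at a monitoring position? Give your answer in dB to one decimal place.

83.3 dB

Apply inverse-square spreading to bring every level to the receiver, then sum 10^(L/10).
diesel generator: 98 − 20·log₁₀(16.8/2.0) = 98 − 18.49 = 79.51 dB.
shot-blast cabinet: 101 − 20·log₁₀(20.4/2.0) = 101 − 20.17 = 80.83 dB.
pump: 88 − 20·log₁₀(26.9/2.0) = 88 − 22.57 = 65.43 dB.
Σ 10^(L/10) = 2.139e+08 → L_total = 10·log₁₀(2.139e+08) = 83.30 dB.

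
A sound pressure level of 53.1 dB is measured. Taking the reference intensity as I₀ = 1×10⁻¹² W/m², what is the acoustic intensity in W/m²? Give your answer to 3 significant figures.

I = I₀·10^(L/10) = 10⁻¹² × 10^(53.1/10) = 10^(-6.690).

2.04e-07 W/m²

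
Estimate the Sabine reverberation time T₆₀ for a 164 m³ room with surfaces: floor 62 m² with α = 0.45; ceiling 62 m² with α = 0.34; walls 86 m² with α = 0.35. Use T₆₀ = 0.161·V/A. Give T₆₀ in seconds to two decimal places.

A = Σ Sᵢαᵢ = 62·0.45 + 62·0.34 + 86·0.35 = 79.08 m².
T₆₀ = 0.161·V/A = 0.161·164/79.08 = 0.334 s.

0.33 s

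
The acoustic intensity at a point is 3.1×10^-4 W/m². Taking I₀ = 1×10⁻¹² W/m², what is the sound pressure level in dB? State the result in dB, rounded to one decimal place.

Dividing by I₀ shifts the exponent by 12: I/I₀ = 3.1×10^8.
L = 10·(0.4914 + 8) = 84.91 dB.

84.9 dB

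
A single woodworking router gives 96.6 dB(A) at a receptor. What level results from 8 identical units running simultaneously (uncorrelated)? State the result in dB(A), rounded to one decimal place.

105.6 dB(A)

N identical incoherent sources raise the level by 10·log₁₀ N.
L_total = 96.6 + 10·log₁₀(8) = 96.6 + 9.031 = 105.63 dB(A).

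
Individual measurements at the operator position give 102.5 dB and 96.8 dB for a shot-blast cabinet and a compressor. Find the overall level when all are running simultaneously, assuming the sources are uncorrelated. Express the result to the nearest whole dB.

For uncorrelated sources the intensities add, so convert each level to linear form, sum, and take 10·log₁₀ of the total.
Σ 10^(L/10) = 10^(102.5/10) + 10^(96.8/10) = 2.257e+10.
L_total = 10·log₁₀(2.257e+10) = 103.54 dB.

104 dB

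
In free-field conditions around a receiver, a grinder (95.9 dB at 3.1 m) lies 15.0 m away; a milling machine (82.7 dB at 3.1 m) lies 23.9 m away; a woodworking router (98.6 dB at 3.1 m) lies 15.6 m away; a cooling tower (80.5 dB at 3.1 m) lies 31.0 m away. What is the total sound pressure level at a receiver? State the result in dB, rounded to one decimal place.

86.6 dB

Apply inverse-square spreading to bring every level to the receiver, then sum 10^(L/10).
grinder: 95.9 − 20·log₁₀(15.0/3.1) = 95.9 − 13.69 = 82.21 dB.
milling machine: 82.7 − 20·log₁₀(23.9/3.1) = 82.7 − 17.74 = 64.96 dB.
woodworking router: 98.6 − 20·log₁₀(15.6/3.1) = 98.6 − 14.04 = 84.56 dB.
cooling tower: 80.5 − 20·log₁₀(31.0/3.1) = 80.5 − 20.00 = 60.50 dB.
Σ 10^(L/10) = 4.565e+08 → L_total = 10·log₁₀(4.565e+08) = 86.59 dB.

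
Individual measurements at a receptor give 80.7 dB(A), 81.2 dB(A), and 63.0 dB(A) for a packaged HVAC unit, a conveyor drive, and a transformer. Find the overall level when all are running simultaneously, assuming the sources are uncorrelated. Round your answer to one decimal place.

For uncorrelated sources the intensities add, so convert each level to linear form, sum, and take 10·log₁₀ of the total.
Σ 10^(L/10) = 10^(80.7/10) + 10^(81.2/10) + 10^(63.0/10) = 2.513e+08.
L_total = 10·log₁₀(2.513e+08) = 84.00 dB(A).

84.0 dB(A)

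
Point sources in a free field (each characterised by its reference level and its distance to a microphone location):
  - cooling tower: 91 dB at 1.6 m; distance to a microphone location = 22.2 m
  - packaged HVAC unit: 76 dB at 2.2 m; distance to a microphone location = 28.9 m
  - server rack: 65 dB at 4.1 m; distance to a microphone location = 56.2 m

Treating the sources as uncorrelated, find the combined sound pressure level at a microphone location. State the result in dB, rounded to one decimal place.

Propagate each source to the receiver with L = L_ref − 20·log₁₀(r/r_ref), then add intensities.
cooling tower: 91 − 20·log₁₀(22.2/1.6) = 91 − 22.84 = 68.16 dB.
packaged HVAC unit: 76 − 20·log₁₀(28.9/2.2) = 76 − 22.37 = 53.63 dB.
server rack: 65 − 20·log₁₀(56.2/4.1) = 65 − 22.74 = 42.26 dB.
Σ 10^(L/10) = 6.787e+06 → L_total = 10·log₁₀(6.787e+06) = 68.32 dB.

68.3 dB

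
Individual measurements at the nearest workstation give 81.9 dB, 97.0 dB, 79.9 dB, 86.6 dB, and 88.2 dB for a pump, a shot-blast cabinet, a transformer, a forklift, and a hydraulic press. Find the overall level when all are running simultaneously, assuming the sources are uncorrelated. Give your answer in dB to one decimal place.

98.0 dB

Incoherent sources combine by intensity addition: L_total = 10·log₁₀(Σ 10^(L_i/10)).
Σ 10^(L/10) = 10^(81.9/10) + 10^(97.0/10) + 10^(79.9/10) + 10^(86.6/10) + 10^(88.2/10) = 6.382e+09.
L_total = 10·log₁₀(6.382e+09) = 98.05 dB.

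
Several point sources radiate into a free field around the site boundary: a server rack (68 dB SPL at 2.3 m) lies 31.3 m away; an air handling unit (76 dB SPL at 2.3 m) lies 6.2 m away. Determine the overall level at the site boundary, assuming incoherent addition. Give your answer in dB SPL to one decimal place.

Apply inverse-square spreading to bring every level to the receiver, then sum 10^(L/10).
server rack: 68 − 20·log₁₀(31.3/2.3) = 68 − 22.68 = 45.32 dB SPL.
air handling unit: 76 − 20·log₁₀(6.2/2.3) = 76 − 8.61 = 67.39 dB SPL.
Σ 10^(L/10) = 5.513e+06 → L_total = 10·log₁₀(5.513e+06) = 67.41 dB SPL.

67.4 dB SPL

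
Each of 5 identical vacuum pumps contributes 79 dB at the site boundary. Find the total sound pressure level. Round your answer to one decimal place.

N identical incoherent sources raise the level by 10·log₁₀ N.
L_total = 79 + 10·log₁₀(5) = 79 + 6.990 = 85.99 dB.

86.0 dB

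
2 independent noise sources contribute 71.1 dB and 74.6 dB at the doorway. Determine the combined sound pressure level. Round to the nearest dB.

76 dB

For uncorrelated sources the intensities add, so convert each level to linear form, sum, and take 10·log₁₀ of the total.
Σ 10^(L/10) = 10^(71.1/10) + 10^(74.6/10) = 4.172e+07.
L_total = 10·log₁₀(4.172e+07) = 76.20 dB.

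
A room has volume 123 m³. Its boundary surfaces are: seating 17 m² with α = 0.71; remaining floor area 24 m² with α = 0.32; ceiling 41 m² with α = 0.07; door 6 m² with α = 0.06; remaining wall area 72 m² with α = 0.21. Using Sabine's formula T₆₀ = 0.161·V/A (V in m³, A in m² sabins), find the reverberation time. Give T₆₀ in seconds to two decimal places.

Total absorption A = 17·0.71 + 24·0.32 + 41·0.07 + 6·0.06 + 72·0.21 = 38.10 m² sabins.
T₆₀ = 0.161 × 123 / 38.10 = 0.520 s.

0.52 s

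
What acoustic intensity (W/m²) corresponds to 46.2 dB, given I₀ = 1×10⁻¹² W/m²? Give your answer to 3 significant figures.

4.17e-08 W/m²

I = I₀·10^(L/10) = 10⁻¹² × 10^(46.2/10) = 10^(-7.380).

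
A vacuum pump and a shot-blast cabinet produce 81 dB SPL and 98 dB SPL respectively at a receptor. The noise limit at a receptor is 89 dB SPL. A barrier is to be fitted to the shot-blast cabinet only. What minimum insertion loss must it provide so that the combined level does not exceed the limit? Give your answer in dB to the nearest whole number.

10 dB

The untreated sources together contribute 10^(81/10) = 1.259e+08, i.e. 81.00 dB SPL.
To meet 89 dB SPL overall, the treated shot-blast cabinet may contribute at most 10^(89/10) − 1.259e+08 = 6.684e+08, i.e. 88.25 dB SPL.
So the shot-blast cabinet must be reduced from 98 to 88.25 dB SPL: IL = 9.75 dB.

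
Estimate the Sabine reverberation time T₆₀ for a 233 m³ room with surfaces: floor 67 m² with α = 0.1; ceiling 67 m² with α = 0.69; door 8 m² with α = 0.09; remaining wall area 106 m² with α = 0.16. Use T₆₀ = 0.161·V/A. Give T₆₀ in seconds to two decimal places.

0.53 s

Total absorption A = 67·0.1 + 67·0.69 + 8·0.09 + 106·0.16 = 70.61 m² sabins.
T₆₀ = 0.161·V/A = 0.161·233/70.61 = 0.531 s.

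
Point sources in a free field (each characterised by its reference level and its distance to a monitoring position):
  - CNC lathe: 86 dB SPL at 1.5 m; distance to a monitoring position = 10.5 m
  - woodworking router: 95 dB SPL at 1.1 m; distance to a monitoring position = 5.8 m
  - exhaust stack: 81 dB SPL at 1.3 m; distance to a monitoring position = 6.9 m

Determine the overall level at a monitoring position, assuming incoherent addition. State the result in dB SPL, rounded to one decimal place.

81.0 dB SPL

Propagate each source to the receiver with L = L_ref − 20·log₁₀(r/r_ref), then add intensities.
CNC lathe: 86 − 20·log₁₀(10.5/1.5) = 86 − 16.90 = 69.10 dB SPL.
woodworking router: 95 − 20·log₁₀(5.8/1.1) = 95 − 14.44 = 80.56 dB SPL.
exhaust stack: 81 − 20·log₁₀(6.9/1.3) = 81 − 14.50 = 66.50 dB SPL.
Σ 10^(L/10) = 1.263e+08 → L_total = 10·log₁₀(1.263e+08) = 81.02 dB SPL.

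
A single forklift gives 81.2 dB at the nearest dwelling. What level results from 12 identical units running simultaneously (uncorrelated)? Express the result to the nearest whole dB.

92 dB

With 12 equal, uncorrelated contributions the intensity is 12× that of one unit, giving a rise of 10·log₁₀ 12.
L_total = 81.2 + 10·log₁₀(12) = 81.2 + 10.792 = 91.99 dB.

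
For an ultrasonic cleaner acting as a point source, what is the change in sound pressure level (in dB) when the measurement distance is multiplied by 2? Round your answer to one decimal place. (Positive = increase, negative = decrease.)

-6.0 dB

A point source loses 6 dB per doubling of distance; generally ΔL = −20·log₁₀(r₂/r₁).
ΔL = −20·log₁₀(2) = -6.02 dB.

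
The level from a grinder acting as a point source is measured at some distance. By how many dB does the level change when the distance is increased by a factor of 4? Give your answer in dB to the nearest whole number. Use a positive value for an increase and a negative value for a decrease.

-12 dB

A point source loses 6 dB per doubling of distance; generally ΔL = −20·log₁₀(r₂/r₁).
ΔL = −20·log₁₀(4) = -12.04 dB.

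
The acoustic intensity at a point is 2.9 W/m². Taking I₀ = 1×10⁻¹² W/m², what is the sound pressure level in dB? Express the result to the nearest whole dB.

I/I₀ = 2.9/10⁻¹² = 2.9×10^12, and L = 10·log₁₀(I/I₀).
L = 10·(0.4624 + 12) = 124.62 dB.

125 dB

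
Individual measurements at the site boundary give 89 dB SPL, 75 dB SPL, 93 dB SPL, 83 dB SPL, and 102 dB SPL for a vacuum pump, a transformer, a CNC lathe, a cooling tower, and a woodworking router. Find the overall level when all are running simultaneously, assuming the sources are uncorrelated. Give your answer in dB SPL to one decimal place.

For uncorrelated sources the intensities add, so convert each level to linear form, sum, and take 10·log₁₀ of the total.
Σ 10^(L/10) = 10^(89/10) + 10^(75/10) + 10^(93/10) + 10^(83/10) + 10^(102/10) = 1.887e+10.
L_total = 10·log₁₀(1.887e+10) = 102.76 dB SPL.

102.8 dB SPL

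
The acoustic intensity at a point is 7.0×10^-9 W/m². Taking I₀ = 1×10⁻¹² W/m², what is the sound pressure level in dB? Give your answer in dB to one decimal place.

38.5 dB

I/I₀ = 7.0×10^-9/10⁻¹² = 7.0×10^3, and L = 10·log₁₀(I/I₀).
L = 10·(0.8451 + 3) = 38.45 dB.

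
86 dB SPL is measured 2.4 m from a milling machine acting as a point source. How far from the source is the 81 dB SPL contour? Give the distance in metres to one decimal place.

Point-source spreading drops the level by 20·log₁₀(r₂/r₁); inverting, r₂/r₁ = 10^(ΔL/20).
r₂ = 2.4·10^((86−81)/20) = 2.4·10^(5.0/20) = 4.27 m.

4.3 m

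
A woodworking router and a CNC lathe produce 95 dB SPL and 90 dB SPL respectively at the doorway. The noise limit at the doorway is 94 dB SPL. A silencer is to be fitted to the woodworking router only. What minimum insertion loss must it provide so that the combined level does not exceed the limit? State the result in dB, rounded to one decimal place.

3.2 dB

Fixed contribution from the other source: Σ 10^(L/10) = 10^(90/10) = 1.000e+09 (90.00 dB SPL).
To meet 94 dB SPL overall, the treated woodworking router may contribute at most 10^(94/10) − 1.000e+09 = 1.512e+09, i.e. 91.80 dB SPL.
So the woodworking router must be reduced from 95 to 91.80 dB SPL: IL = 3.20 dB.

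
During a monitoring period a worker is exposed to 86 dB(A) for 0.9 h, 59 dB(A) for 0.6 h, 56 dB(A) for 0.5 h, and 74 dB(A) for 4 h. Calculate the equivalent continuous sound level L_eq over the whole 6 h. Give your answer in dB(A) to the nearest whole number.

The energy average is taken in the linear domain: L_eq = 10·log₁₀[(Σ tᵢ·10^(Lᵢ/10))/T], T = 6 h.
Σ tᵢ·10^(Lᵢ/10) = 0.9·10^(86/10) + 0.6·10^(59/10) + 0.5·10^(56/10) + 4·10^(74/10) = 4.594e+08.
L_eq = 10·log₁₀(4.594e+08/6) = 78.84 dB(A).

79 dB(A)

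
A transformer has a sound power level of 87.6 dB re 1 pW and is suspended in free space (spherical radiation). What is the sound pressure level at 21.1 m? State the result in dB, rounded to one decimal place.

50.1 dB

Free-field spherical radiation: L_p = L_w − 10·log₁₀(4π·r²), r = 21.1 m.
4π·r² = 5595 m², 10·log₁₀ of that is 37.478 dB.
L_p = 87.6 − 37.478 = 50.12 dB.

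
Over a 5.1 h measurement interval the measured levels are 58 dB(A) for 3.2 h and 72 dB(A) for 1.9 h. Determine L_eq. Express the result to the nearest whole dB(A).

The energy average is taken in the linear domain: L_eq = 10·log₁₀[(Σ tᵢ·10^(Lᵢ/10))/T], T = 5.1 h.
Σ tᵢ·10^(Lᵢ/10) = 3.2·10^(58/10) + 1.9·10^(72/10) = 3.213e+07.
L_eq = 10·log₁₀(3.213e+07/5.1) = 67.99 dB(A).

68 dB(A)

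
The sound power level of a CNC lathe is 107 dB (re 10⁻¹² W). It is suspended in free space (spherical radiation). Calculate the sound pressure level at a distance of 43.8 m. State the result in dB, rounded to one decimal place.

Free-field spherical radiation: L_p = L_w − 10·log₁₀(4π·r²), r = 43.8 m.
4π·r² = 2.411e+04 m², 10·log₁₀ of that is 43.822 dB.
L_p = 107 − 43.822 = 63.18 dB.

63.2 dB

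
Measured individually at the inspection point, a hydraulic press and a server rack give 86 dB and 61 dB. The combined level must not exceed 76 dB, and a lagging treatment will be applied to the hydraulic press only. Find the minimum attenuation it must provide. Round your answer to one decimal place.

10.1 dB

Everything except the hydraulic press sums to 10^(61/10) = 1.259e+06 in linear terms, 61.00 dB.
To meet 76 dB overall, the treated hydraulic press may contribute at most 10^(76/10) − 1.259e+06 = 3.855e+07, i.e. 75.86 dB.
Required insertion loss = 86 − 75.86 = 10.14 dB.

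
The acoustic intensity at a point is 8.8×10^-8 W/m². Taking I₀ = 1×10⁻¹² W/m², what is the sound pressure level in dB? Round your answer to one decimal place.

L = 10·log₁₀(I/I₀) = 10·log₁₀(8.8×10^-8/10⁻¹²) = 10·log₁₀(8.8×10^4).
L = 10·(0.9445 + 4) = 49.44 dB.

49.4 dB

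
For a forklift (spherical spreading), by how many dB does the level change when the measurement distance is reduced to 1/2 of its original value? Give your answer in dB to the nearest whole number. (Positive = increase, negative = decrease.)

+6 dB

Point-source spreading: ΔL = −20·log₁₀(r₂/r₁).
ΔL = −20·log₁₀(0.5) = +6.02 dB.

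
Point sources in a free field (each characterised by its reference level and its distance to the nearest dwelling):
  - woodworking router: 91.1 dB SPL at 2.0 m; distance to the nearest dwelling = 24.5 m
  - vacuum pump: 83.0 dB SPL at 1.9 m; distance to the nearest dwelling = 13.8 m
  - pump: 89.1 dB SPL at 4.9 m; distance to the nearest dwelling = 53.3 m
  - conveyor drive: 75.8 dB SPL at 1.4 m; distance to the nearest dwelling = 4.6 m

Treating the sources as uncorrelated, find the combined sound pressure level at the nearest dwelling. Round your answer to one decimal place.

First find each source's level at the receiver (point-source: −20·log₁₀(r/r_ref)), then combine on an intensity basis.
woodworking router: 91.1 − 20·log₁₀(24.5/2.0) = 91.1 − 21.76 = 69.34 dB SPL.
vacuum pump: 83.0 − 20·log₁₀(13.8/1.9) = 83.0 − 17.22 = 65.78 dB SPL.
pump: 89.1 − 20·log₁₀(53.3/4.9) = 89.1 − 20.73 = 68.37 dB SPL.
conveyor drive: 75.8 − 20·log₁₀(4.6/1.4) = 75.8 − 10.33 = 65.47 dB SPL.
Σ 10^(L/10) = 2.276e+07 → L_total = 10·log₁₀(2.276e+07) = 73.57 dB SPL.

73.6 dB SPL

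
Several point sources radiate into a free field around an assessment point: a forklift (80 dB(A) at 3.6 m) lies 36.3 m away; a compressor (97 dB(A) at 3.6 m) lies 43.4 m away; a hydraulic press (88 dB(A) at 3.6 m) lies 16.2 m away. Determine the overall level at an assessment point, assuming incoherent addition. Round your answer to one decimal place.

78.2 dB(A)

Apply inverse-square spreading to bring every level to the receiver, then sum 10^(L/10).
forklift: 80 − 20·log₁₀(36.3/3.6) = 80 − 20.07 = 59.93 dB(A).
compressor: 97 − 20·log₁₀(43.4/3.6) = 97 − 21.62 = 75.38 dB(A).
hydraulic press: 88 − 20·log₁₀(16.2/3.6) = 88 − 13.06 = 74.94 dB(A).
Σ 10^(L/10) = 6.663e+07 → L_total = 10·log₁₀(6.663e+07) = 78.24 dB(A).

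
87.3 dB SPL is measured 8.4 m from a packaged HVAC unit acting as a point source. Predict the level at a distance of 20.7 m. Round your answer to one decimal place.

79.5 dB SPL

For a point source, L₂ = L₁ − 20·log₁₀(r₂/r₁).
L₂ = 87.3 − 20·log₁₀(20.7/8.4) = 87.3 − 7.834 = 79.47 dB SPL.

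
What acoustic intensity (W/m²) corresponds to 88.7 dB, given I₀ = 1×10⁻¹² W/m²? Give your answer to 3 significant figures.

I/I₀ = 10^(88.7/10) = 7.413e+08, so I = 7.413e+08 × 10⁻¹² W/m².

0.000741 W/m²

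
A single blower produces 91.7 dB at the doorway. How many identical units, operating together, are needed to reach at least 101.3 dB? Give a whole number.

10

Need L₁ + 10·log₁₀ N ≥ 101.3, i.e. log₁₀ N ≥ 0.96.
N ≥ 10^(9.6/10) = 9.120, so N = 10.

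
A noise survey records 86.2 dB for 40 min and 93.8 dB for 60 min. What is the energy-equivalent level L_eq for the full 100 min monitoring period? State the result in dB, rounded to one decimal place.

L_eq = 10·log₁₀[(1/T)·Σ tᵢ·10^(Lᵢ/10)] with T = 100 min.
Σ tᵢ·10^(Lᵢ/10) = 40·10^(86.2/10) + 60·10^(93.8/10) = 1.606e+11.
L_eq = 10·log₁₀(1.606e+11/100) = 92.06 dB.

92.1 dB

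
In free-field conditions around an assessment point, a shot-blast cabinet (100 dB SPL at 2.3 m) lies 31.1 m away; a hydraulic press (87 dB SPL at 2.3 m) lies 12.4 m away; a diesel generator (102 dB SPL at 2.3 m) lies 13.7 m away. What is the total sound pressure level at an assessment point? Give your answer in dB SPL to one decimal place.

87.1 dB SPL

Propagate each source to the receiver with L = L_ref − 20·log₁₀(r/r_ref), then add intensities.
shot-blast cabinet: 100 − 20·log₁₀(31.1/2.3) = 100 − 22.62 = 77.38 dB SPL.
hydraulic press: 87 − 20·log₁₀(12.4/2.3) = 87 − 14.63 = 72.37 dB SPL.
diesel generator: 102 − 20·log₁₀(13.7/2.3) = 102 − 15.50 = 86.50 dB SPL.
Σ 10^(L/10) = 5.186e+08 → L_total = 10·log₁₀(5.186e+08) = 87.15 dB SPL.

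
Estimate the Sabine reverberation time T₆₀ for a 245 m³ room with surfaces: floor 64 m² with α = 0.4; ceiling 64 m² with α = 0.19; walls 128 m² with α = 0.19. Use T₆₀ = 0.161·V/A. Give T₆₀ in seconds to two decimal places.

Total absorption A = 64·0.4 + 64·0.19 + 128·0.19 = 62.08 m² sabins.
T₆₀ = 0.161·V/A = 0.161·245/62.08 = 0.635 s.

0.64 s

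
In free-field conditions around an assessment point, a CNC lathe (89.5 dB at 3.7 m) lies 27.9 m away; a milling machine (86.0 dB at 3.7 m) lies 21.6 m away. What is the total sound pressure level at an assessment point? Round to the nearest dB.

Propagate each source to the receiver with L = L_ref − 20·log₁₀(r/r_ref), then add intensities.
CNC lathe: 89.5 − 20·log₁₀(27.9/3.7) = 89.5 − 17.55 = 71.95 dB.
milling machine: 86.0 − 20·log₁₀(21.6/3.7) = 86.0 − 15.33 = 70.67 dB.
Σ 10^(L/10) = 2.736e+07 → L_total = 10·log₁₀(2.736e+07) = 74.37 dB.

74 dB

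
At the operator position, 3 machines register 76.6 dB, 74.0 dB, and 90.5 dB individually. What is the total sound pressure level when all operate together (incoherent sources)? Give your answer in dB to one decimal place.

90.8 dB

Incoherent sources combine by intensity addition: L_total = 10·log₁₀(Σ 10^(L_i/10)).
Σ 10^(L/10) = 10^(76.6/10) + 10^(74.0/10) + 10^(90.5/10) = 1.193e+09.
L_total = 10·log₁₀(1.193e+09) = 90.77 dB.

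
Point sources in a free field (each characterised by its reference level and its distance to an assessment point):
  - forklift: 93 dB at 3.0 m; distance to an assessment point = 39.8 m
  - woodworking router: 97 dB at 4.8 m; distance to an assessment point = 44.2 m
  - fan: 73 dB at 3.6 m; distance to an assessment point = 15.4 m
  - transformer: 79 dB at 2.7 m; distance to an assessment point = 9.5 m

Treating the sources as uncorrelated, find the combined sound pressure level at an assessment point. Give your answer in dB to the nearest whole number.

79 dB

First find each source's level at the receiver (point-source: −20·log₁₀(r/r_ref)), then combine on an intensity basis.
forklift: 93 − 20·log₁₀(39.8/3.0) = 93 − 22.46 = 70.54 dB.
woodworking router: 97 − 20·log₁₀(44.2/4.8) = 97 − 19.28 = 77.72 dB.
fan: 73 − 20·log₁₀(15.4/3.6) = 73 − 12.62 = 60.38 dB.
transformer: 79 − 20·log₁₀(9.5/2.7) = 79 − 10.93 = 68.07 dB.
Σ 10^(L/10) = 7.795e+07 → L_total = 10·log₁₀(7.795e+07) = 78.92 dB.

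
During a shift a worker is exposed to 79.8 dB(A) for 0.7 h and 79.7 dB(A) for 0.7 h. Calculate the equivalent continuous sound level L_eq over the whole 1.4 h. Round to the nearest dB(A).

L_eq = 10·log₁₀[(1/T)·Σ tᵢ·10^(Lᵢ/10)] with T = 1.4 h.
Σ tᵢ·10^(Lᵢ/10) = 0.7·10^(79.8/10) + 0.7·10^(79.7/10) = 1.322e+08.
L_eq = 10·log₁₀(1.322e+08/1.4) = 79.75 dB(A).

80 dB(A)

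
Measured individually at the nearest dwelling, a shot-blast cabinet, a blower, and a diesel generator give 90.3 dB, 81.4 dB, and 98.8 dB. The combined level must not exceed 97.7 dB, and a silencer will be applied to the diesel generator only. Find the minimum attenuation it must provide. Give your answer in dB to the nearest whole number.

Everything except the diesel generator sums to 10^(90.3/10) + 10^(81.4/10) = 1.210e+09 in linear terms, 90.83 dB.
To meet 97.7 dB overall, the treated diesel generator may contribute at most 10^(97.7/10) − 1.210e+09 = 4.679e+09, i.e. 96.70 dB.
So the diesel generator must be reduced from 98.8 to 96.70 dB: IL = 2.10 dB.

2 dB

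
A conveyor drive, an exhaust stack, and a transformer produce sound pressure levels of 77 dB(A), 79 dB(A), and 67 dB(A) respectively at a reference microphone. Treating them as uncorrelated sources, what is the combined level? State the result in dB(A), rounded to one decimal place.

81.3 dB(A)

For uncorrelated sources the intensities add, so convert each level to linear form, sum, and take 10·log₁₀ of the total.
Σ 10^(L/10) = 10^(77/10) + 10^(79/10) + 10^(67/10) = 1.346e+08.
L_total = 10·log₁₀(1.346e+08) = 81.29 dB(A).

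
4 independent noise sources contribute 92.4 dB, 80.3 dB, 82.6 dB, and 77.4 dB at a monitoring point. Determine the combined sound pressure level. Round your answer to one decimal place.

93.2 dB

For uncorrelated sources the intensities add, so convert each level to linear form, sum, and take 10·log₁₀ of the total.
Σ 10^(L/10) = 10^(92.4/10) + 10^(80.3/10) + 10^(82.6/10) + 10^(77.4/10) = 2.082e+09.
L_total = 10·log₁₀(2.082e+09) = 93.18 dB.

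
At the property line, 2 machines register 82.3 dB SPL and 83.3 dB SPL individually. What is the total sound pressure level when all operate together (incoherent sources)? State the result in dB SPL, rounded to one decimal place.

85.8 dB SPL

For uncorrelated sources the intensities add, so convert each level to linear form, sum, and take 10·log₁₀ of the total.
Σ 10^(L/10) = 10^(82.3/10) + 10^(83.3/10) = 3.836e+08.
L_total = 10·log₁₀(3.836e+08) = 85.84 dB SPL.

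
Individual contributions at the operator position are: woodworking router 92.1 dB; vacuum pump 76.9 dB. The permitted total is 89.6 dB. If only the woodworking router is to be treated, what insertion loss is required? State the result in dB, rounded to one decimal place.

Everything except the woodworking router sums to 10^(76.9/10) = 4.898e+07 in linear terms, 76.90 dB.
To meet 89.6 dB overall, the treated woodworking router may contribute at most 10^(89.6/10) − 4.898e+07 = 8.630e+08, i.e. 89.36 dB.
Required insertion loss = 92.1 − 89.36 = 2.74 dB.

2.7 dB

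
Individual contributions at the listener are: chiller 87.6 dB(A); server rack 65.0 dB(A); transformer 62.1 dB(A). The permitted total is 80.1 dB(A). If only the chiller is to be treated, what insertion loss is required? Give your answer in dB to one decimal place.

Fixed contribution from the other sources: Σ 10^(L/10) = 10^(65.0/10) + 10^(62.1/10) = 4.784e+06 (66.80 dB(A)).
The limit corresponds to 10^(80.1/10) = 1.023e+08; subtracting the fixed part leaves 9.755e+07 for the chiller, i.e. 79.89 dB(A).
Required insertion loss = 87.6 − 79.89 = 7.71 dB.

7.7 dB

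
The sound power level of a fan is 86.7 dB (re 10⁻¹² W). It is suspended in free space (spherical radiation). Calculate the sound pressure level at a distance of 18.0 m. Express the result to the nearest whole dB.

51 dB

Free-field spherical radiation: L_p = L_w − 10·log₁₀(4π·r²), r = 18.0 m.
4π·r² = 4072 m², 10·log₁₀ of that is 36.098 dB.
L_p = 86.7 − 36.098 = 50.60 dB.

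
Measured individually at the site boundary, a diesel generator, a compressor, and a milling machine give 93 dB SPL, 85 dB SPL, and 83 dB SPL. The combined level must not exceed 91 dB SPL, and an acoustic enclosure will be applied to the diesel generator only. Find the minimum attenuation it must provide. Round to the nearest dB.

The untreated sources together contribute 10^(85/10) + 10^(83/10) = 5.158e+08, i.e. 87.12 dB SPL.
The limit corresponds to 10^(91/10) = 1.259e+09; subtracting the fixed part leaves 7.432e+08 for the diesel generator, i.e. 88.71 dB SPL.
Required insertion loss = 93 − 88.71 = 4.29 dB.

4 dB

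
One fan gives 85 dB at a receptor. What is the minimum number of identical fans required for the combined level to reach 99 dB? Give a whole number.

26

The shortfall is 99 − 85 = 14.0 dB, and N units add 10·log₁₀ N, so need 10·log₁₀ N ≥ 14.0.
N ≥ 10^(14.0/10) = 25.119, so N = 26.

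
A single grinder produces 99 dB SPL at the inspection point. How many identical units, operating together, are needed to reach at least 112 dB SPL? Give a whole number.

20

Need L₁ + 10·log₁₀ N ≥ 112, i.e. log₁₀ N ≥ 1.30.
N ≥ 10^(13.0/10) = 19.953, so N = 20.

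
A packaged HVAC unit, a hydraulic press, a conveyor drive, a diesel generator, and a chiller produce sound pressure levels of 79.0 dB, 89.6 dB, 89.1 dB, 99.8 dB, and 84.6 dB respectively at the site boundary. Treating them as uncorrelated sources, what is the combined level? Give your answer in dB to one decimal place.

For uncorrelated sources the intensities add, so convert each level to linear form, sum, and take 10·log₁₀ of the total.
Σ 10^(L/10) = 10^(79.0/10) + 10^(89.6/10) + 10^(89.1/10) + 10^(99.8/10) + 10^(84.6/10) = 1.164e+10.
L_total = 10·log₁₀(1.164e+10) = 100.66 dB.

100.7 dB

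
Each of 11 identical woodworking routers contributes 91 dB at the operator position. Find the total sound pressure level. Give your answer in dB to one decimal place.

101.4 dB

L_total = L₁ + 10·log₁₀ N for N identical incoherent sources.
L_total = 91 + 10·log₁₀(11) = 91 + 10.414 = 101.41 dB.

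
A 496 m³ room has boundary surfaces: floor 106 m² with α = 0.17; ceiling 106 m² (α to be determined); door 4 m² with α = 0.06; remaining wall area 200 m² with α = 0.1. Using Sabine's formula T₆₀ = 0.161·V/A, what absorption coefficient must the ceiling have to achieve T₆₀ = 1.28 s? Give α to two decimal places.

A = 0.161·V/T₆₀ = 0.161·496/1.28 = 62.39 m² sabins.
Absorption from the other surfaces = 106·0.17 + 4·0.06 + 200·0.1 = 38.26 m², so the ceiling must supply 24.13 m² over 106 m².
α = 24.13/106 = 0.228.

0.23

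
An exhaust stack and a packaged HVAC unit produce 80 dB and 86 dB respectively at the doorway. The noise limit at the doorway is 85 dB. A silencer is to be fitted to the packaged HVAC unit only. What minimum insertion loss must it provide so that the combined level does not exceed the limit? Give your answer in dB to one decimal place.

Everything except the packaged HVAC unit sums to 10^(80/10) = 1.000e+08 in linear terms, 80.00 dB.
The limit corresponds to 10^(85/10) = 3.162e+08; subtracting the fixed part leaves 2.162e+08 for the packaged HVAC unit, i.e. 83.35 dB.
Required insertion loss = 86 − 83.35 = 2.65 dB.

2.7 dB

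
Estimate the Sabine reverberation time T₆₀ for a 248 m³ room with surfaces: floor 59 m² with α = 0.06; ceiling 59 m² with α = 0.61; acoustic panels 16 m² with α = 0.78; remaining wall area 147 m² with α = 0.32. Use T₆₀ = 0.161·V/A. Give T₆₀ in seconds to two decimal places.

0.40 s

Summing Sᵢαᵢ: 59·0.06 + 59·0.61 + 16·0.78 + 147·0.32 = 99.05 m².
T₆₀ = 0.161 × 248 / 99.05 = 0.403 s.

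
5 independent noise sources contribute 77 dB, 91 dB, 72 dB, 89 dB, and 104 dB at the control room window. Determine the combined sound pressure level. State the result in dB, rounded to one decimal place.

104.4 dB

For uncorrelated sources the intensities add, so convert each level to linear form, sum, and take 10·log₁₀ of the total.
Σ 10^(L/10) = 10^(77/10) + 10^(91/10) + 10^(72/10) + 10^(89/10) + 10^(104/10) = 2.724e+10.
L_total = 10·log₁₀(2.724e+10) = 104.35 dB.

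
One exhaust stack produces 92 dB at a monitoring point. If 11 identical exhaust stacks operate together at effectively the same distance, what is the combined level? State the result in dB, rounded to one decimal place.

102.4 dB

L_total = L₁ + 10·log₁₀ N for N identical incoherent sources.
L_total = 92 + 10·log₁₀(11) = 92 + 10.414 = 102.41 dB.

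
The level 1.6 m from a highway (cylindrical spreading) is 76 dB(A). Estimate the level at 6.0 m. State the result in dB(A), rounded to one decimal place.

70.3 dB(A)

Cylindrical spreading from a line source gives a 10·log₁₀(r₂/r₁) drop.
L₂ = 76 − 10·log₁₀(6.0/1.6) = 76 − 5.740 = 70.26 dB(A).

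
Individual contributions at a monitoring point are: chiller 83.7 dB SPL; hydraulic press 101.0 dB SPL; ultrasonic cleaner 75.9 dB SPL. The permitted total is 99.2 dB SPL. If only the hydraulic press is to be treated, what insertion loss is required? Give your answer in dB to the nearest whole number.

2 dB

Fixed contribution from the other sources: Σ 10^(L/10) = 10^(83.7/10) + 10^(75.9/10) = 2.733e+08 (84.37 dB SPL).
The limit corresponds to 10^(99.2/10) = 8.318e+09; subtracting the fixed part leaves 8.044e+09 for the hydraulic press, i.e. 99.05 dB SPL.
So the hydraulic press must be reduced from 101.0 to 99.05 dB SPL: IL = 1.95 dB.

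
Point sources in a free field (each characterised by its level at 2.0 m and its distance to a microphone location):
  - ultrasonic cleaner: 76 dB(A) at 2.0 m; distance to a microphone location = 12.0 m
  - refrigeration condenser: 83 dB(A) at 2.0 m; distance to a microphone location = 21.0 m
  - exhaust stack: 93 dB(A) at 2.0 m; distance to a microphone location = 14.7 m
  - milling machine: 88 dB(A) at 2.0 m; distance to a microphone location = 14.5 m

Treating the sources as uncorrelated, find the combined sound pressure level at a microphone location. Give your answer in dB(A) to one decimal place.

Apply inverse-square spreading to bring every level to the receiver, then sum 10^(L/10).
ultrasonic cleaner: 76 − 20·log₁₀(12.0/2.0) = 76 − 15.56 = 60.44 dB(A).
refrigeration condenser: 83 − 20·log₁₀(21.0/2.0) = 83 − 20.42 = 62.58 dB(A).
exhaust stack: 93 − 20·log₁₀(14.7/2.0) = 93 − 17.33 = 75.67 dB(A).
milling machine: 88 − 20·log₁₀(14.5/2.0) = 88 − 17.21 = 70.79 dB(A).
Σ 10^(L/10) = 5.185e+07 → L_total = 10·log₁₀(5.185e+07) = 77.15 dB(A).

77.1 dB(A)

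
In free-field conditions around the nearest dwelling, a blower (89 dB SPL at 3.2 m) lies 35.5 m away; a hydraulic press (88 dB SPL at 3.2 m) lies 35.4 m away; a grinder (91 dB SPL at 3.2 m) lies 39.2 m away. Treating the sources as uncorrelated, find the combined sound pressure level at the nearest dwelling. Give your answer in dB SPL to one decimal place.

Apply inverse-square spreading to bring every level to the receiver, then sum 10^(L/10).
blower: 89 − 20·log₁₀(35.5/3.2) = 89 − 20.90 = 68.10 dB SPL.
hydraulic press: 88 − 20·log₁₀(35.4/3.2) = 88 − 20.88 = 67.12 dB SPL.
grinder: 91 − 20·log₁₀(39.2/3.2) = 91 − 21.76 = 69.24 dB SPL.
Σ 10^(L/10) = 2.000e+07 → L_total = 10·log₁₀(2.000e+07) = 73.01 dB SPL.

73.0 dB SPL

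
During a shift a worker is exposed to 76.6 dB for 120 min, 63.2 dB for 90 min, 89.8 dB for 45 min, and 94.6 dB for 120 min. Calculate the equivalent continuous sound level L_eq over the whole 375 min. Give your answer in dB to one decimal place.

L_eq = 10·log₁₀[(1/T)·Σ tᵢ·10^(Lᵢ/10)] with T = 375 min.
Σ tᵢ·10^(Lᵢ/10) = 120·10^(76.6/10) + 90·10^(63.2/10) + 45·10^(89.8/10) + 120·10^(94.6/10) = 3.947e+11.
L_eq = 10·log₁₀(3.947e+11/375) = 90.22 dB.

90.2 dB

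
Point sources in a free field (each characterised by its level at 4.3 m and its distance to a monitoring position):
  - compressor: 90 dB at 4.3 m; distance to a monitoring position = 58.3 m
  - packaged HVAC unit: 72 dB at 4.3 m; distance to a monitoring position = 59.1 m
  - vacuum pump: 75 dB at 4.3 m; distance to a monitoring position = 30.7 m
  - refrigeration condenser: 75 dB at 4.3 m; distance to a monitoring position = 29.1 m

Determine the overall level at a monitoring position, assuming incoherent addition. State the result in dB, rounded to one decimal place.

68.3 dB

Propagate each source to the receiver with L = L_ref − 20·log₁₀(r/r_ref), then add intensities.
compressor: 90 − 20·log₁₀(58.3/4.3) = 90 − 22.64 = 67.36 dB.
packaged HVAC unit: 72 − 20·log₁₀(59.1/4.3) = 72 − 22.76 = 49.24 dB.
vacuum pump: 75 − 20·log₁₀(30.7/4.3) = 75 − 17.07 = 57.93 dB.
refrigeration condenser: 75 − 20·log₁₀(29.1/4.3) = 75 − 16.61 = 58.39 dB.
Σ 10^(L/10) = 6.835e+06 → L_total = 10·log₁₀(6.835e+06) = 68.35 dB.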